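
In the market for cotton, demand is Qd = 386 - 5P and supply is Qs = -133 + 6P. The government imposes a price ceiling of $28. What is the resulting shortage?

Shortage = 211

Equilibrium price would be P* = 519/11, so the ceiling at 28 binds.
At P = 28: Qd = 386 − 5(28) = 246, Qs = -133 + 6(28) = 35.
Shortage = 246 − 35 = 211.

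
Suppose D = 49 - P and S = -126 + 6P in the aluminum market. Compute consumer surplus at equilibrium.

Equilibrium: 49 - P = -126 + 6P gives P* = 25, Q* = 24.
Demand choke price (D = 0): P = 49.
CS = ½(49 − 25)(24) = 288.

Consumer surplus = 288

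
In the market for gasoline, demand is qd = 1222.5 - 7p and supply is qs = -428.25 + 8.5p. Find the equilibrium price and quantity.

Set qd = qs: 1222.5 - 7p = -428.25 + 8.5p.
1650.75 = 15.5p, so p* = 106.5.
q* = 1222.5 − 7(106.5) = 477.

p* = 106.5, q* = 477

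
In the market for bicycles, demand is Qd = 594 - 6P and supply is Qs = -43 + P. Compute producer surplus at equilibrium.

Producer surplus = 1152

Equilibrium: 594 - 6P = -43 + P gives P* = 91, Q* = 48.
Supply starts at P = 43 (where Qs = 0).
PS = ½(91 − 43)(48) = 1152.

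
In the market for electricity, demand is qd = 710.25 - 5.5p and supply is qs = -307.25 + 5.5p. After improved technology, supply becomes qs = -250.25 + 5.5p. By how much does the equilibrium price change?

Original equilibrium: p* = 92.5, q* = 201.5.
New equilibrium: 710.25 - 5.5p = -250.25 + 5.5p, so 960.5 = 11p and p' = 1921/22; q' = 710.25 − 5.5(1921/22) = 230.
Change in price: 1921/22 − 92.5 = -57/11.

Δp = -57/11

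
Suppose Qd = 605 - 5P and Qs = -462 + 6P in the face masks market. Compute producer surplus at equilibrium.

Equilibrium: 605 - 5P = -462 + 6P gives P* = 97, Q* = 120.
Supply starts at P = 77 (where Qs = 0).
PS = ½(97 − 77)(120) = 1200.

Producer surplus = 1200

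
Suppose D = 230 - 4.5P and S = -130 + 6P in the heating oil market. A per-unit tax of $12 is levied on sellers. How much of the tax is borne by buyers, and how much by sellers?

Buyers bear 48/7, sellers bear 36/7

Pre-tax equilibrium: P* = 240/7, Q* = 530/7.
Tax on sellers shifts supply to S = -130 + 6(P − 12) = -202 + 6P.
230 - 4.5P = -202 + 6P gives buyer price Pb = 288/7; sellers receive Ps = 288/7 − 12 = 204/7.
New quantity: Q = 230 − 4.5(288/7) = 314/7.
Buyer burden = 288/7 − 240/7 = 48/7; seller burden = 240/7 − 204/7 = 36/7.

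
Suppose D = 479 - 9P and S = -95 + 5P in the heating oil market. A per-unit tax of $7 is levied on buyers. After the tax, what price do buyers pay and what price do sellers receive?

Pre-tax equilibrium: P* = 41, Q* = 110.
Tax on buyers shifts demand to D = 479 − 9(P + 7) = 416 - 9P.
416 - 9P = -95 + 5P gives seller price Ps = 36.5; buyers pay Pb = 36.5 + 7 = 43.5.
New quantity: Q = 479 − 9(43.5) = 87.5.

Buyers pay $43.5, sellers receive $36.5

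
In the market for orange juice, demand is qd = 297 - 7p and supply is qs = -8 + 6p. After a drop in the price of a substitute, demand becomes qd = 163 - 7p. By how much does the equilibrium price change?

Original equilibrium: p* = 305/13, q* = 1726/13.
New equilibrium: 163 - 7p = -8 + 6p, so 171 = 13p and p' = 171/13; q' = 163 − 7(171/13) = 922/13.
Change in price: 171/13 − 305/13 = -134/13.

Δp = -134/13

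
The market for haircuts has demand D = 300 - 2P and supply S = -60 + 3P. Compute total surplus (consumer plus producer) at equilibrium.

Total surplus = 10140

Equilibrium: 300 - 2P = -60 + 3P gives P* = 72, Q* = 156.
Demand choke price: P = 150; supply starts at P = 20.
CS = ½(150 − 72)(156) = 6084; PS = ½(72 − 20)(156) = 4056.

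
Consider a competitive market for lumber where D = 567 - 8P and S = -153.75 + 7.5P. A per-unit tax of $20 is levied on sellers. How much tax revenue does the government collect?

Tax revenue = 72900/31

Pre-tax equilibrium: P* = 46.5, Q* = 195.
Tax on sellers shifts supply to S = -153.75 + 7.5(P − 20) = -303.75 + 7.5P.
567 - 8P = -303.75 + 7.5P gives buyer price Pb = 3483/62; sellers receive Ps = 3483/62 − 20 = 2243/62.
New quantity: Q = 567 − 8(3483/62) = 3645/31.
Revenue = 20 × 3645/31 = 72900/31.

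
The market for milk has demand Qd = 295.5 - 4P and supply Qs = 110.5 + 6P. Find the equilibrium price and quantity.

P* = 18.5, Q* = 221.5

Set Qd = Qs: 295.5 - 4P = 110.5 + 6P.
185 = 10P, so P* = 18.5.
Q* = 295.5 − 4(18.5) = 221.5.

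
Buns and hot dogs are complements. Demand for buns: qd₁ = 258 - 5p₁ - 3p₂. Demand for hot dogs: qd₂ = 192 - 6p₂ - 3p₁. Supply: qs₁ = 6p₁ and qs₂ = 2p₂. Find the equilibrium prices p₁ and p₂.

p₁ = 1488/79, p₂ = 1338/79

Market 1: 258 - 5p₁ - 3p₂ = 6p₁ → 11p₁ + 3p₂ = 258.
Market 2: 8p₂ + 3p₁ = 192.
Eliminating p₂: 8×(1) − 3×(2) gives 79p₁ = 1488, so p₁ = 1488/79.
Back-substitute into (2): p₂ = (192 − 3×1488/79) / 8 = 1338/79.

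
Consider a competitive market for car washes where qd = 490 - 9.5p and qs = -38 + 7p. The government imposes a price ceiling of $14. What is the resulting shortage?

Equilibrium price would be p* = 32, so the ceiling at 14 binds.
At p = 14: qd = 490 − 9.5(14) = 357, qs = -38 + 7(14) = 60.
Shortage = 357 − 60 = 297.

Shortage = 297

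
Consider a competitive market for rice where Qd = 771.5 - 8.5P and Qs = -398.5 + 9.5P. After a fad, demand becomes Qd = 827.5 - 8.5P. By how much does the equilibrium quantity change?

ΔQ = 266/9

Original equilibrium: P* = 65, Q* = 219.
New equilibrium: 827.5 - 8.5P = -398.5 + 9.5P, so 1226 = 18P and P' = 613/9; Q' = 827.5 − 8.5(613/9) = 2237/9.
Change in quantity: 2237/9 − 219 = 266/9.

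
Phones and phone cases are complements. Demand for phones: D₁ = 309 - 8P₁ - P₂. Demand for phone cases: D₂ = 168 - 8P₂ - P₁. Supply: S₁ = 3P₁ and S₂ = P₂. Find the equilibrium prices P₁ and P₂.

P₁ = 2613/98, P₂ = 1539/98

Market 1: 309 - 8P₁ - P₂ = 3P₁ → 11P₁ + P₂ = 309.
Market 2: 9P₂ + P₁ = 168.
Eliminating P₂: 9×(1) − 1×(2) gives 98P₁ = 2613, so P₁ = 2613/98.
Back-substitute into (2): P₂ = (168 − 1×2613/98) / 9 = 1539/98.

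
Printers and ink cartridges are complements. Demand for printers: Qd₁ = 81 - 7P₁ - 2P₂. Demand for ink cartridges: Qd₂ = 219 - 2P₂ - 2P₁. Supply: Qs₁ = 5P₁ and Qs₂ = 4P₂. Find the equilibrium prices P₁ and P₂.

Market 1: 81 - 7P₁ - 2P₂ = 5P₁ → 12P₁ + 2P₂ = 81.
Market 2: 6P₂ + 2P₁ = 219.
Eliminating P₂: 6×(1) − 2×(2) gives 68P₁ = 48, so P₁ = 12/17.
Back-substitute into (2): P₂ = (219 − 2×12/17) / 6 = 1233/34.

P₁ = 12/17, P₂ = 1233/34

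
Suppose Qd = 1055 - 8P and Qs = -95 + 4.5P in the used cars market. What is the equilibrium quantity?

Q* = 319

Set Qd = Qs: 1055 - 8P = -95 + 4.5P.
1150 = 12.5P, so P* = 92.
Q* = 1055 − 8(92) = 319.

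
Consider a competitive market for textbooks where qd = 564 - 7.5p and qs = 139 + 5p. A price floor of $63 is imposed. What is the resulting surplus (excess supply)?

Equilibrium price would be p* = 34, so the floor at 63 binds.
At p = 63: qd = 91.5, qs = 454.
Surplus = 454 − 91.5 = 362.5.

Surplus = 362.5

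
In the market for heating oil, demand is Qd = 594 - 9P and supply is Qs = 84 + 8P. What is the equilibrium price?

P* = 30

Set Qd = Qs: 594 - 9P = 84 + 8P.
510 = 17P, so P* = 30.
Q* = 594 − 9(30) = 324.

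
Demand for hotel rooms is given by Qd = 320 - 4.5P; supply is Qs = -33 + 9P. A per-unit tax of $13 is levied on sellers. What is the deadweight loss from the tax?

Deadweight loss = 253.5

Pre-tax equilibrium: P* = 706/27, Q* = 607/3.
Tax on sellers shifts supply to Qs = -33 + 9(P − 13) = -150 + 9P.
320 - 4.5P = -150 + 9P gives buyer price Pb = 940/27; sellers receive Ps = 940/27 − 13 = 589/27.
New quantity: Q = 320 − 4.5(940/27) = 490/3.
DWL = ½ × 13 × (607/3 − 490/3) = 253.5.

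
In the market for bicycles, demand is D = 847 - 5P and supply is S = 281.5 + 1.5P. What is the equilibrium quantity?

Q* = 412

Set D = S: 847 - 5P = 281.5 + 1.5P.
565.5 = 6.5P, so P* = 87.
Q* = 847 − 5(87) = 412.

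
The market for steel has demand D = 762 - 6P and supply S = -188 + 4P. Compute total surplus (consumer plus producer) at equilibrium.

Total surplus = 7680

Equilibrium: 762 - 6P = -188 + 4P gives P* = 95, Q* = 192.
Demand choke price: P = 127; supply starts at P = 47.
CS = ½(127 − 95)(192) = 3072; PS = ½(95 − 47)(192) = 4608.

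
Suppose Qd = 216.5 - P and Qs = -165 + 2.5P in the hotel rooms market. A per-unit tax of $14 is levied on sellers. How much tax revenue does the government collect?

Tax revenue = 1365

Pre-tax equilibrium: P* = 109, Q* = 107.5.
Tax on sellers shifts supply to Qs = -165 + 2.5(P − 14) = -200 + 2.5P.
216.5 - P = -200 + 2.5P gives buyer price Pb = 119; sellers receive Ps = 119 − 14 = 105.
New quantity: Q = 216.5 − 1(119) = 97.5.
Revenue = 14 × 97.5 = 1365.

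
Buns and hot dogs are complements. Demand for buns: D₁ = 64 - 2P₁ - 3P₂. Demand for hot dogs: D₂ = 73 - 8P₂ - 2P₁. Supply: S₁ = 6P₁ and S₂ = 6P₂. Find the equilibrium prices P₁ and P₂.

P₁ = 677/106, P₂ = 228/53

Market 1: 64 - 2P₁ - 3P₂ = 6P₁ → 8P₁ + 3P₂ = 64.
Market 2: 14P₂ + 2P₁ = 73.
Eliminating P₂: 14×(1) − 3×(2) gives 106P₁ = 677, so P₁ = 677/106.
Back-substitute into (2): P₂ = (73 − 2×677/106) / 14 = 228/53.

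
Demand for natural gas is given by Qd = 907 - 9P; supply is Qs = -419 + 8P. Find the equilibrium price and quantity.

P* = 78, Q* = 205

Set Qd = Qs: 907 - 9P = -419 + 8P.
1326 = 17P, so P* = 78.
Q* = 907 − 9(78) = 205.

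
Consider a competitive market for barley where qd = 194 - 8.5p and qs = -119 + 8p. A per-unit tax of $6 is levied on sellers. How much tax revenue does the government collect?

Pre-tax equilibrium: p* = 626/33, q* = 1081/33.
Tax on sellers shifts supply to qs = -119 + 8(p − 6) = -167 + 8p.
194 - 8.5p = -167 + 8p gives buyer price pb = 722/33; sellers receive ps = 722/33 − 6 = 524/33.
New quantity: q = 194 − 8.5(722/33) = 265/33.
Revenue = 6 × 265/33 = 530/11.

Tax revenue = 530/11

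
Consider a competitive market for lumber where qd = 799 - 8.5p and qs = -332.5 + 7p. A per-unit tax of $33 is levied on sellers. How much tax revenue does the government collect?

Pre-tax equilibrium: p* = 73, q* = 178.5.
Tax on sellers shifts supply to qs = -332.5 + 7(p − 33) = -563.5 + 7p.
799 - 8.5p = -563.5 + 7p gives buyer price pb = 2725/31; sellers receive ps = 2725/31 − 33 = 1702/31.
New quantity: q = 799 − 8.5(2725/31) = 3213/62.
Revenue = 33 × 3213/62 = 106029/62.

Tax revenue = 106029/62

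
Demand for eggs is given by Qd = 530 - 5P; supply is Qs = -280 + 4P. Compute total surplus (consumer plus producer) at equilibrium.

Equilibrium: 530 - 5P = -280 + 4P gives P* = 90, Q* = 80.
Demand choke price: P = 106; supply starts at P = 70.
CS = ½(106 − 90)(80) = 640; PS = ½(90 − 70)(80) = 800.

Total surplus = 1440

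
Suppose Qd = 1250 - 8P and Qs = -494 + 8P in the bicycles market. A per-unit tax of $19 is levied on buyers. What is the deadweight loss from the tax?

Deadweight loss = 722

Pre-tax equilibrium: P* = 109, Q* = 378.
Tax on buyers shifts demand to Qd = 1250 − 8(P + 19) = 1098 - 8P.
1098 - 8P = -494 + 8P gives seller price Ps = 99.5; buyers pay Pb = 99.5 + 19 = 118.5.
New quantity: Q = 1250 − 8(118.5) = 302.
DWL = ½ × 19 × (378 − 302) = 722.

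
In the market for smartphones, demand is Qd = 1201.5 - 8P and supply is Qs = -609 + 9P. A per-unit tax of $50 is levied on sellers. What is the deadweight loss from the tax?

Pre-tax equilibrium: P* = 106.5, Q* = 349.5.
Tax on sellers shifts supply to Qs = -609 + 9(P − 50) = -1059 + 9P.
1201.5 - 8P = -1059 + 9P gives buyer price Pb = 4521/34; sellers receive Ps = 4521/34 − 50 = 2821/34.
New quantity: Q = 1201.5 − 8(4521/34) = 4683/34.
DWL = ½ × 50 × (349.5 − 4683/34) = 90000/17.

Deadweight loss = 90000/17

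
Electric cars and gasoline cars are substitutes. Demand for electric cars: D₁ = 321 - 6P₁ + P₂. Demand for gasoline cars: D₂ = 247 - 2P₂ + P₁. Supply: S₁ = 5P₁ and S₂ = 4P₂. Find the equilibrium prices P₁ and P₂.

Market 1: 321 - 6P₁ + P₂ = 5P₁ → 11P₁ - P₂ = 321.
Market 2: 6P₂ - P₁ = 247.
Eliminating P₂: 6×(1) + 1×(2) gives 65P₁ = 2173, so P₁ = 2173/65.
Back-substitute into (2): P₂ = (247 + 1×2173/65) / 6 = 3038/65.

P₁ = 2173/65, P₂ = 3038/65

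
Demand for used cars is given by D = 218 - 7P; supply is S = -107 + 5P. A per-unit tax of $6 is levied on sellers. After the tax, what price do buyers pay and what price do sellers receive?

Buyers pay 355/12, sellers receive 283/12

Pre-tax equilibrium: P* = 325/12, Q* = 341/12.
Tax on sellers shifts supply to S = -107 + 5(P − 6) = -137 + 5P.
218 - 7P = -137 + 5P gives buyer price Pb = 355/12; sellers receive Ps = 355/12 − 6 = 283/12.
New quantity: Q = 218 − 7(355/12) = 131/12.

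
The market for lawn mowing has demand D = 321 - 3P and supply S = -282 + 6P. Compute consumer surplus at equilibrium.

Consumer surplus = 2400

Equilibrium: 321 - 3P = -282 + 6P gives P* = 67, Q* = 120.
Demand choke price (D = 0): P = 107.
CS = ½(107 − 67)(120) = 2400.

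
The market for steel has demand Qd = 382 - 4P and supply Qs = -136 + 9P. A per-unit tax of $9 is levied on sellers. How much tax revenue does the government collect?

Pre-tax equilibrium: P* = 518/13, Q* = 2894/13.
Tax on sellers shifts supply to Qs = -136 + 9(P − 9) = -217 + 9P.
382 - 4P = -217 + 9P gives buyer price Pb = 599/13; sellers receive Ps = 599/13 − 9 = 482/13.
New quantity: Q = 382 − 4(599/13) = 2570/13.
Revenue = 9 × 2570/13 = 23130/13.

Tax revenue = 23130/13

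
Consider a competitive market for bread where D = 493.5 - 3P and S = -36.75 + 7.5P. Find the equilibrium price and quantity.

Set D = S: 493.5 - 3P = -36.75 + 7.5P.
530.25 = 10.5P, so P* = 50.5.
Q* = 493.5 − 3(50.5) = 342.

P* = 50.5, Q* = 342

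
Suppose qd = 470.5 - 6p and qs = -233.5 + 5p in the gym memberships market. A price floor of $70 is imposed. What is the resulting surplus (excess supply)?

Surplus = 66

Equilibrium price would be p* = 64, so the floor at 70 binds.
At p = 70: qd = 50.5, qs = 116.5.
Surplus = 116.5 − 50.5 = 66.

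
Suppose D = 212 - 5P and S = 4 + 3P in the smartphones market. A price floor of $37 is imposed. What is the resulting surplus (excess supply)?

Equilibrium price would be P* = 26, so the floor at 37 binds.
At P = 37: D = 27, S = 115.
Surplus = 115 − 27 = 88.

Surplus = 88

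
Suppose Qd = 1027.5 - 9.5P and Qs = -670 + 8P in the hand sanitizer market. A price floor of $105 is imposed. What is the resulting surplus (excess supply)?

Equilibrium price would be P* = 97, so the floor at 105 binds.
At P = 105: Qd = 30, Qs = 170.
Surplus = 170 − 30 = 140.

Surplus = 140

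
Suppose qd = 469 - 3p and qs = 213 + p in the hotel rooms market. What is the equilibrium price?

Set qd = qs: 469 - 3p = 213 + p.
256 = 4p, so p* = 64.
q* = 469 − 3(64) = 277.

p* = 64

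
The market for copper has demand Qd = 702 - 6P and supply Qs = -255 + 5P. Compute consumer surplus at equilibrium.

Equilibrium: 702 - 6P = -255 + 5P gives P* = 87, Q* = 180.
Demand choke price (Qd = 0): P = 117.
CS = ½(117 − 87)(180) = 2700.

Consumer surplus = 2700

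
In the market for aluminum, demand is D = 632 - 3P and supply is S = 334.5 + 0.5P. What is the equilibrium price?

Set D = S: 632 - 3P = 334.5 + 0.5P.
297.5 = 3.5P, so P* = 85.
Q* = 632 − 3(85) = 377.

P* = 85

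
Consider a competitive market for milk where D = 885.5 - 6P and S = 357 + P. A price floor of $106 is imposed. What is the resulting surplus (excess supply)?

Surplus = 213.5

Equilibrium price would be P* = 75.5, so the floor at 106 binds.
At P = 106: D = 249.5, S = 463.
Surplus = 463 − 249.5 = 213.5.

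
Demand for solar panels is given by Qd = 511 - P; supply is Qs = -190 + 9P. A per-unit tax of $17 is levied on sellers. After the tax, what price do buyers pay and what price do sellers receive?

Buyers pay $85.4, sellers receive $68.4

Pre-tax equilibrium: P* = 70.1, Q* = 440.9.
Tax on sellers shifts supply to Qs = -190 + 9(P − 17) = -343 + 9P.
511 - P = -343 + 9P gives buyer price Pb = 85.4; sellers receive Ps = 85.4 − 17 = 68.4.
New quantity: Q = 511 − 1(85.4) = 425.6.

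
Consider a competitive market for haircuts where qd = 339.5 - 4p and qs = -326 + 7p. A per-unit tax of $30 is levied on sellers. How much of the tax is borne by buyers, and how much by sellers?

Pre-tax equilibrium: p* = 60.5, q* = 97.5.
Tax on sellers shifts supply to qs = -326 + 7(p − 30) = -536 + 7p.
339.5 - 4p = -536 + 7p gives buyer price pb = 1751/22; sellers receive ps = 1751/22 − 30 = 1091/22.
New quantity: q = 339.5 − 4(1751/22) = 465/22.
Buyer burden = 1751/22 − 60.5 = 210/11; seller burden = 60.5 − 1091/22 = 120/11.

Buyers bear 210/11, sellers bear 120/11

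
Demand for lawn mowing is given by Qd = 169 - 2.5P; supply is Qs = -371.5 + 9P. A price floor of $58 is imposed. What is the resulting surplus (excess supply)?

Surplus = 126.5

Equilibrium price would be P* = 47, so the floor at 58 binds.
At P = 58: Qd = 24, Qs = 150.5.
Surplus = 150.5 − 24 = 126.5.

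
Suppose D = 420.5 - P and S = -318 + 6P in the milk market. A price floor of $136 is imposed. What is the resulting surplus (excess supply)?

Surplus = 213.5

Equilibrium price would be P* = 105.5, so the floor at 136 binds.
At P = 136: D = 284.5, S = 498.
Surplus = 498 − 284.5 = 213.5.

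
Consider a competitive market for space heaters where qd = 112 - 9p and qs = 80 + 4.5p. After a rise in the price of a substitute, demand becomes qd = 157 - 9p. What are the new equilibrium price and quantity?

p' = 154/27, q' = 317/3

Original equilibrium: p* = 64/27, q* = 272/3.
New equilibrium: 157 - 9p = 80 + 4.5p, so 77 = 13.5p and p' = 154/27; q' = 157 − 9(154/27) = 317/3.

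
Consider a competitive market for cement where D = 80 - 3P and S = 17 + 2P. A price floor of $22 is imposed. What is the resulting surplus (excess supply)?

Surplus = 47

Equilibrium price would be P* = 12.6, so the floor at 22 binds.
At P = 22: D = 14, S = 61.
Surplus = 61 − 14 = 47.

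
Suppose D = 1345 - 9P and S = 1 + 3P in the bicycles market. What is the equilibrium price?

P* = 112

Set D = S: 1345 - 9P = 1 + 3P.
1344 = 12P, so P* = 112.
Q* = 1345 − 9(112) = 337.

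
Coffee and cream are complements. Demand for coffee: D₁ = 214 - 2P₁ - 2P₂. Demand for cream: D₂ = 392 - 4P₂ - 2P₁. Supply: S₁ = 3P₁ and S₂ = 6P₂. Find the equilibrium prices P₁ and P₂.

Market 1: 214 - 2P₁ - 2P₂ = 3P₁ → 5P₁ + 2P₂ = 214.
Market 2: 10P₂ + 2P₁ = 392.
Eliminating P₂: 10×(1) − 2×(2) gives 46P₁ = 1356, so P₁ = 678/23.
Back-substitute into (2): P₂ = (392 − 2×678/23) / 10 = 766/23.

P₁ = 678/23, P₂ = 766/23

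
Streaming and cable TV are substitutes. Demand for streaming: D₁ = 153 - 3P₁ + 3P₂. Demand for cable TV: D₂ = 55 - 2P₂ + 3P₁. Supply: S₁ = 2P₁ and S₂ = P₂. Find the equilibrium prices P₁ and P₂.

Market 1: 153 - 3P₁ + 3P₂ = 2P₁ → 5P₁ - 3P₂ = 153.
Market 2: 3P₂ - 3P₁ = 55.
Eliminating P₂: 3×(1) + 3×(2) gives 6P₁ = 624, so P₁ = 104.
Back-substitute into (2): P₂ = (55 + 3×104) / 3 = 367/3.

P₁ = 104, P₂ = 367/3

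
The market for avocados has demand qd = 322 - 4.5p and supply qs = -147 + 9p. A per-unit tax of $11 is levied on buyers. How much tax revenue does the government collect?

Pre-tax equilibrium: p* = 938/27, q* = 497/3.
Tax on buyers shifts demand to qd = 322 − 4.5(p + 11) = 272.5 - 4.5p.
272.5 - 4.5p = -147 + 9p gives seller price ps = 839/27; buyers pay pb = 839/27 + 11 = 1136/27.
New quantity: q = 322 − 4.5(1136/27) = 398/3.
Revenue = 11 × 398/3 = 4378/3.

Tax revenue = 4378/3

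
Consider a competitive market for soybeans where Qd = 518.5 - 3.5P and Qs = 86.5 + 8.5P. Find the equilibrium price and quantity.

P* = 36, Q* = 392.5

Set Qd = Qs: 518.5 - 3.5P = 86.5 + 8.5P.
432 = 12P, so P* = 36.
Q* = 518.5 − 3.5(36) = 392.5.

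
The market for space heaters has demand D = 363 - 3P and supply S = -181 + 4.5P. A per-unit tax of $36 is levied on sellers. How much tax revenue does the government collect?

Pre-tax equilibrium: P* = 1088/15, Q* = 145.4.
Tax on sellers shifts supply to S = -181 + 4.5(P − 36) = -343 + 4.5P.
363 - 3P = -343 + 4.5P gives buyer price Pb = 1412/15; sellers receive Ps = 1412/15 − 36 = 872/15.
New quantity: Q = 363 − 3(1412/15) = 80.6.
Revenue = 36 × 80.6 = 2901.6.

Tax revenue = 2901.6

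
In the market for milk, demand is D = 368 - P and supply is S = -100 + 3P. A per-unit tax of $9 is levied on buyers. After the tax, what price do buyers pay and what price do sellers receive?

Buyers pay $123.75, sellers receive $114.75

Pre-tax equilibrium: P* = 117, Q* = 251.
Tax on buyers shifts demand to D = 368 − 1(P + 9) = 359 - P.
359 - P = -100 + 3P gives seller price Ps = 114.75; buyers pay Pb = 114.75 + 9 = 123.75.
New quantity: Q = 368 − 1(123.75) = 244.25.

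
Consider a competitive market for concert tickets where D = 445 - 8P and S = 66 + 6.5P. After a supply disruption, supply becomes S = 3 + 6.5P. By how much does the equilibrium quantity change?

ΔQ = -1008/29

Original equilibrium: P* = 758/29, Q* = 6841/29.
New equilibrium: 445 - 8P = 3 + 6.5P, so 442 = 14.5P and P' = 884/29; Q' = 445 − 8(884/29) = 5833/29.
Change in quantity: 5833/29 − 6841/29 = -1008/29.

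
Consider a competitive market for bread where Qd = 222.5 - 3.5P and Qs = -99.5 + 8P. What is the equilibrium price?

Set Qd = Qs: 222.5 - 3.5P = -99.5 + 8P.
322 = 11.5P, so P* = 28.
Q* = 222.5 − 3.5(28) = 124.5.

P* = 28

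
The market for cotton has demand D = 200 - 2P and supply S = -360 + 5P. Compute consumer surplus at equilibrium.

Equilibrium: 200 - 2P = -360 + 5P gives P* = 80, Q* = 40.
Demand choke price (D = 0): P = 100.
CS = ½(100 − 80)(40) = 400.

Consumer surplus = 400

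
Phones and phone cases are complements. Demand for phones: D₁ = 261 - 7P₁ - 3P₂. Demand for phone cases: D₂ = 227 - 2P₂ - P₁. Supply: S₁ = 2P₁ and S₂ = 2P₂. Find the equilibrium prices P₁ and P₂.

Market 1: 261 - 7P₁ - 3P₂ = 2P₁ → 9P₁ + 3P₂ = 261.
Market 2: 4P₂ + P₁ = 227.
Eliminating P₂: 4×(1) − 3×(2) gives 33P₁ = 363, so P₁ = 11.
Back-substitute into (2): P₂ = (227 − 1×11) / 4 = 54.

P₁ = 11, P₂ = 54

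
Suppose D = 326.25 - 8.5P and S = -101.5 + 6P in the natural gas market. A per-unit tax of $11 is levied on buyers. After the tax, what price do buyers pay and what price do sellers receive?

Buyers pay 1975/58, sellers receive 1337/58

Pre-tax equilibrium: P* = 29.5, Q* = 75.5.
Tax on buyers shifts demand to D = 326.25 − 8.5(P + 11) = 232.75 - 8.5P.
232.75 - 8.5P = -101.5 + 6P gives seller price Ps = 1337/58; buyers pay Pb = 1337/58 + 11 = 1975/58.
New quantity: Q = 326.25 − 8.5(1975/58) = 2135/58.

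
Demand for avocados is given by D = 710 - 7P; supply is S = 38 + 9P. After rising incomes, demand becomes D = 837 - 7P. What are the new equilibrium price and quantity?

P' = 49.9375, Q' = 487.4375

Original equilibrium: P* = 42, Q* = 416.
New equilibrium: 837 - 7P = 38 + 9P, so 799 = 16P and P' = 49.9375; Q' = 837 − 7(49.9375) = 487.4375.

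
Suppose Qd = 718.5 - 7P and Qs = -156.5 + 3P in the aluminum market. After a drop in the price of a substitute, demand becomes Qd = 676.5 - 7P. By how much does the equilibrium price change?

ΔP = -4.2

Original equilibrium: P* = 87.5, Q* = 106.
New equilibrium: 676.5 - 7P = -156.5 + 3P, so 833 = 10P and P' = 83.3; Q' = 676.5 − 7(83.3) = 93.4.
Change in price: 83.3 − 87.5 = -4.2.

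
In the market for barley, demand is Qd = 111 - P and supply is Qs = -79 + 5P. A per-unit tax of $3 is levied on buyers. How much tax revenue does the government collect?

Tax revenue = 230.5

Pre-tax equilibrium: P* = 95/3, Q* = 238/3.
Tax on buyers shifts demand to Qd = 111 − 1(P + 3) = 108 - P.
108 - P = -79 + 5P gives seller price Ps = 187/6; buyers pay Pb = 187/6 + 3 = 205/6.
New quantity: Q = 111 − 1(205/6) = 461/6.
Revenue = 3 × 461/6 = 230.5.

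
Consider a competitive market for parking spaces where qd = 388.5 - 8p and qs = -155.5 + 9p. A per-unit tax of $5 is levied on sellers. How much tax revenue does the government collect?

Tax revenue = 18925/34

Pre-tax equilibrium: p* = 32, q* = 132.5.
Tax on sellers shifts supply to qs = -155.5 + 9(p − 5) = -200.5 + 9p.
388.5 - 8p = -200.5 + 9p gives buyer price pb = 589/17; sellers receive ps = 589/17 − 5 = 504/17.
New quantity: q = 388.5 − 8(589/17) = 3785/34.
Revenue = 5 × 3785/34 = 18925/34.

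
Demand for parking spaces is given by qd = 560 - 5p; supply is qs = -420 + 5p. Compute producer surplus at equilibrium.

Producer surplus = 490

Equilibrium: 560 - 5p = -420 + 5p gives p* = 98, q* = 70.
Supply starts at p = 84 (where qs = 0).
PS = ½(98 − 84)(70) = 490.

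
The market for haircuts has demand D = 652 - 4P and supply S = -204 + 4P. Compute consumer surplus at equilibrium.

Consumer surplus = 6272

Equilibrium: 652 - 4P = -204 + 4P gives P* = 107, Q* = 224.
Demand choke price (D = 0): P = 163.
CS = ½(163 − 107)(224) = 6272.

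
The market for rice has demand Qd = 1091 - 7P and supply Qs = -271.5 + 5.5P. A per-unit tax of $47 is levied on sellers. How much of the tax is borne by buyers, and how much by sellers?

Buyers bear $20.68, sellers bear $26.32

Pre-tax equilibrium: P* = 109, Q* = 328.
Tax on sellers shifts supply to Qs = -271.5 + 5.5(P − 47) = -530 + 5.5P.
1091 - 7P = -530 + 5.5P gives buyer price Pb = 129.68; sellers receive Ps = 129.68 − 47 = 82.68.
New quantity: Q = 1091 − 7(129.68) = 183.24.
Buyer burden = 129.68 − 109 = 20.68; seller burden = 109 − 82.68 = 26.32.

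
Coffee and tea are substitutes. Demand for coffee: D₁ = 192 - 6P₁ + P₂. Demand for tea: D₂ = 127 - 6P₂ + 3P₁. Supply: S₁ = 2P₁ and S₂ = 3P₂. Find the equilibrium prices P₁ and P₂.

Market 1: 192 - 6P₁ + P₂ = 2P₁ → 8P₁ - P₂ = 192.
Market 2: 9P₂ - 3P₁ = 127.
Eliminating P₂: 9×(1) + 1×(2) gives 69P₁ = 1855, so P₁ = 1855/69.
Back-substitute into (2): P₂ = (127 + 3×1855/69) / 9 = 1592/69.

P₁ = 1855/69, P₂ = 1592/69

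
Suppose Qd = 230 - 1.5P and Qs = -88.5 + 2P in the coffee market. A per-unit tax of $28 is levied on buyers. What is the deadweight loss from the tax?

Pre-tax equilibrium: P* = 91, Q* = 93.5.
Tax on buyers shifts demand to Qd = 230 − 1.5(P + 28) = 188 - 1.5P.
188 - 1.5P = -88.5 + 2P gives seller price Ps = 79; buyers pay Pb = 79 + 28 = 107.
New quantity: Q = 230 − 1.5(107) = 69.5.
DWL = ½ × 28 × (93.5 − 69.5) = 336.

Deadweight loss = 336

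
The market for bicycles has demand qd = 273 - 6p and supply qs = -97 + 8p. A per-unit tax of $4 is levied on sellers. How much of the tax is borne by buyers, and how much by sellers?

Pre-tax equilibrium: p* = 185/7, q* = 801/7.
Tax on sellers shifts supply to qs = -97 + 8(p − 4) = -129 + 8p.
273 - 6p = -129 + 8p gives buyer price pb = 201/7; sellers receive ps = 201/7 − 4 = 173/7.
New quantity: q = 273 − 6(201/7) = 705/7.
Buyer burden = 201/7 − 185/7 = 16/7; seller burden = 185/7 − 173/7 = 12/7.

Buyers bear 16/7, sellers bear 12/7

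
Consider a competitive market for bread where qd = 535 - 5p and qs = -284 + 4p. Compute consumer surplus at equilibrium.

Consumer surplus = 640

Equilibrium: 535 - 5p = -284 + 4p gives p* = 91, q* = 80.
Demand choke price (qd = 0): p = 107.
CS = ½(107 − 91)(80) = 640.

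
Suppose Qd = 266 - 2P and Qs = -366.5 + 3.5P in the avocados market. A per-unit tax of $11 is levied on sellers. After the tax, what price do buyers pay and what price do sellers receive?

Pre-tax equilibrium: P* = 115, Q* = 36.
Tax on sellers shifts supply to Qs = -366.5 + 3.5(P − 11) = -405 + 3.5P.
266 - 2P = -405 + 3.5P gives buyer price Pb = 122; sellers receive Ps = 122 − 11 = 111.
New quantity: Q = 266 − 2(122) = 22.

Buyers pay $122, sellers receive $111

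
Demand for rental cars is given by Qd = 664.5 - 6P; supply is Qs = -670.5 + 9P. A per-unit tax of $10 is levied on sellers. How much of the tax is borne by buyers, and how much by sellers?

Pre-tax equilibrium: P* = 89, Q* = 130.5.
Tax on sellers shifts supply to Qs = -670.5 + 9(P − 10) = -760.5 + 9P.
664.5 - 6P = -760.5 + 9P gives buyer price Pb = 95; sellers receive Ps = 95 − 10 = 85.
New quantity: Q = 664.5 − 6(95) = 94.5.
Buyer burden = 95 − 89 = 6; seller burden = 89 − 85 = 4.

Buyers bear $6, sellers bear $4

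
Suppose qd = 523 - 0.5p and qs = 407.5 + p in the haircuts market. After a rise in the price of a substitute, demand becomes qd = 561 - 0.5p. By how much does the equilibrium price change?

Δp = 76/3

Original equilibrium: p* = 77, q* = 484.5.
New equilibrium: 561 - 0.5p = 407.5 + p, so 153.5 = 1.5p and p' = 307/3; q' = 561 − 0.5(307/3) = 3059/6.
Change in price: 307/3 − 77 = 76/3.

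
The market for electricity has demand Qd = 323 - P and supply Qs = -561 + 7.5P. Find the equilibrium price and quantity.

P* = 104, Q* = 219

Set Qd = Qs: 323 - P = -561 + 7.5P.
884 = 8.5P, so P* = 104.
Q* = 323 − 1(104) = 219.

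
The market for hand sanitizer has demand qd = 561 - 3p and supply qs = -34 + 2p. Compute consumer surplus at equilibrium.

Consumer surplus = 6936

Equilibrium: 561 - 3p = -34 + 2p gives p* = 119, q* = 204.
Demand choke price (qd = 0): p = 187.
CS = ½(187 − 119)(204) = 6936.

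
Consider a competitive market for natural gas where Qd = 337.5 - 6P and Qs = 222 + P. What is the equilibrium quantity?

Set Qd = Qs: 337.5 - 6P = 222 + P.
115.5 = 7P, so P* = 16.5.
Q* = 337.5 − 6(16.5) = 238.5.

Q* = 238.5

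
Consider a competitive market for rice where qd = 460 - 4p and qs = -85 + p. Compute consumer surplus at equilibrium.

Consumer surplus = 72

Equilibrium: 460 - 4p = -85 + p gives p* = 109, q* = 24.
Demand choke price (qd = 0): p = 115.
CS = ½(115 − 109)(24) = 72.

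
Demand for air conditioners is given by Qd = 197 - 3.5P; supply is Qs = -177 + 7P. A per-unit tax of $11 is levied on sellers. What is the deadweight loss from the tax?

Deadweight loss = 847/6

Pre-tax equilibrium: P* = 748/21, Q* = 217/3.
Tax on sellers shifts supply to Qs = -177 + 7(P − 11) = -254 + 7P.
197 - 3.5P = -254 + 7P gives buyer price Pb = 902/21; sellers receive Ps = 902/21 − 11 = 671/21.
New quantity: Q = 197 − 3.5(902/21) = 140/3.
DWL = ½ × 11 × (217/3 − 140/3) = 847/6.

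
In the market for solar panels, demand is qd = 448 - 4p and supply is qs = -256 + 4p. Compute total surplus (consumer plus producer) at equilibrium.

Total surplus = 2304

Equilibrium: 448 - 4p = -256 + 4p gives p* = 88, q* = 96.
Demand choke price: p = 112; supply starts at p = 64.
CS = ½(112 − 88)(96) = 1152; PS = ½(88 − 64)(96) = 1152.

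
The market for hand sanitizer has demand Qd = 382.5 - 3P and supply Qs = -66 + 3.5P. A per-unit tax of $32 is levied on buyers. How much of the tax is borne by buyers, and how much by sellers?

Pre-tax equilibrium: P* = 69, Q* = 175.5.
Tax on buyers shifts demand to Qd = 382.5 − 3(P + 32) = 286.5 - 3P.
286.5 - 3P = -66 + 3.5P gives seller price Ps = 705/13; buyers pay Pb = 705/13 + 32 = 1121/13.
New quantity: Q = 382.5 − 3(1121/13) = 3219/26.
Buyer burden = 1121/13 − 69 = 224/13; seller burden = 69 − 705/13 = 192/13.

Buyers bear 224/13, sellers bear 192/13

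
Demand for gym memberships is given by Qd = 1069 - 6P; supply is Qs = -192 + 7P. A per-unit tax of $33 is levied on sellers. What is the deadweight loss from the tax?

Deadweight loss = 22869/13

Pre-tax equilibrium: P* = 97, Q* = 487.
Tax on sellers shifts supply to Qs = -192 + 7(P − 33) = -423 + 7P.
1069 - 6P = -423 + 7P gives buyer price Pb = 1492/13; sellers receive Ps = 1492/13 − 33 = 1063/13.
New quantity: Q = 1069 − 6(1492/13) = 4945/13.
DWL = ½ × 33 × (487 − 4945/13) = 22869/13.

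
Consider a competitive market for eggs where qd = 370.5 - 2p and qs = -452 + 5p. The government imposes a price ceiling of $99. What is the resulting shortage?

Equilibrium price would be p* = 117.5, so the ceiling at 99 binds.
At p = 99: qd = 370.5 − 2(99) = 172.5, qs = -452 + 5(99) = 43.
Shortage = 172.5 − 43 = 129.5.

Shortage = 129.5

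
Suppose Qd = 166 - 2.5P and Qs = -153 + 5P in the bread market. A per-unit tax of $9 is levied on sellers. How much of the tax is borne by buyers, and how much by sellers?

Pre-tax equilibrium: P* = 638/15, Q* = 179/3.
Tax on sellers shifts supply to Qs = -153 + 5(P − 9) = -198 + 5P.
166 - 2.5P = -198 + 5P gives buyer price Pb = 728/15; sellers receive Ps = 728/15 − 9 = 593/15.
New quantity: Q = 166 − 2.5(728/15) = 134/3.
Buyer burden = 728/15 − 638/15 = 6; seller burden = 638/15 − 593/15 = 3.

Buyers bear $6, sellers bear $3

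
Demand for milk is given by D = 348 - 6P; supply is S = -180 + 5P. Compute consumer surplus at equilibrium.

Consumer surplus = 300

Equilibrium: 348 - 6P = -180 + 5P gives P* = 48, Q* = 60.
Demand choke price (D = 0): P = 58.
CS = ½(58 − 48)(60) = 300.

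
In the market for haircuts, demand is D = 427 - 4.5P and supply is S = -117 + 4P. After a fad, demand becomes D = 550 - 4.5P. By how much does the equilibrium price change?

Original equilibrium: P* = 64, Q* = 139.
New equilibrium: 550 - 4.5P = -117 + 4P, so 667 = 8.5P and P' = 1334/17; Q' = 550 − 4.5(1334/17) = 3347/17.
Change in price: 1334/17 − 64 = 246/17.

ΔP = 246/17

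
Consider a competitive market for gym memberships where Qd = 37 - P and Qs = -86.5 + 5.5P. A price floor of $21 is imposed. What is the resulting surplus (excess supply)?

Surplus = 13

Equilibrium price would be P* = 19, so the floor at 21 binds.
At P = 21: Qd = 16, Qs = 29.
Surplus = 29 − 16 = 13.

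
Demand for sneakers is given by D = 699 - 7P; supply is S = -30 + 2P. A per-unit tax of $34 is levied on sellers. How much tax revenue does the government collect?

Tax revenue = 24208/9

Pre-tax equilibrium: P* = 81, Q* = 132.
Tax on sellers shifts supply to S = -30 + 2(P − 34) = -98 + 2P.
699 - 7P = -98 + 2P gives buyer price Pb = 797/9; sellers receive Ps = 797/9 − 34 = 491/9.
New quantity: Q = 699 − 7(797/9) = 712/9.
Revenue = 34 × 712/9 = 24208/9.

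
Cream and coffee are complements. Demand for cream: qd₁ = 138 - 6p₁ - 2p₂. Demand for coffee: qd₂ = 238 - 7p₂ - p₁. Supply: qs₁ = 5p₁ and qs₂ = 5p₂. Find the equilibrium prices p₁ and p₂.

p₁ = 118/13, p₂ = 248/13

Market 1: 138 - 6p₁ - 2p₂ = 5p₁ → 11p₁ + 2p₂ = 138.
Market 2: 12p₂ + p₁ = 238.
Eliminating p₂: 12×(1) − 2×(2) gives 130p₁ = 1180, so p₁ = 118/13.
Back-substitute into (2): p₂ = (238 − 1×118/13) / 12 = 248/13.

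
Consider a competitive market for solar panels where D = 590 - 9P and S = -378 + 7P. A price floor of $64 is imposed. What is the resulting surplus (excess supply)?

Surplus = 56

Equilibrium price would be P* = 60.5, so the floor at 64 binds.
At P = 64: D = 14, S = 70.
Surplus = 70 − 14 = 56.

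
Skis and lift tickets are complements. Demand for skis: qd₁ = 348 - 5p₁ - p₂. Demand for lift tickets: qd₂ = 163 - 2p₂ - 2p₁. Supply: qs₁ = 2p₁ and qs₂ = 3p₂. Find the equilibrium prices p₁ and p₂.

p₁ = 1577/33, p₂ = 445/33

Market 1: 348 - 5p₁ - p₂ = 2p₁ → 7p₁ + p₂ = 348.
Market 2: 5p₂ + 2p₁ = 163.
Eliminating p₂: 5×(1) − 1×(2) gives 33p₁ = 1577, so p₁ = 1577/33.
Back-substitute into (2): p₂ = (163 − 2×1577/33) / 5 = 445/33.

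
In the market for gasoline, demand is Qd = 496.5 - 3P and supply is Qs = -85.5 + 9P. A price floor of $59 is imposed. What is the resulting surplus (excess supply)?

Surplus = 126

Equilibrium price would be P* = 48.5, so the floor at 59 binds.
At P = 59: Qd = 319.5, Qs = 445.5.
Surplus = 445.5 − 319.5 = 126.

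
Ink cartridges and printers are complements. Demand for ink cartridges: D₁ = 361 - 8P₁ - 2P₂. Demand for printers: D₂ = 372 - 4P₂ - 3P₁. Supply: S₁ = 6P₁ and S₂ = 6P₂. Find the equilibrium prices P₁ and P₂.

P₁ = 1433/67, P₂ = 4125/134

Market 1: 361 - 8P₁ - 2P₂ = 6P₁ → 14P₁ + 2P₂ = 361.
Market 2: 10P₂ + 3P₁ = 372.
Eliminating P₂: 10×(1) − 2×(2) gives 134P₁ = 2866, so P₁ = 1433/67.
Back-substitute into (2): P₂ = (372 − 3×1433/67) / 10 = 4125/134.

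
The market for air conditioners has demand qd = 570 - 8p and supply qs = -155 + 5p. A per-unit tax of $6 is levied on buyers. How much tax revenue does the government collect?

Pre-tax equilibrium: p* = 725/13, q* = 1610/13.
Tax on buyers shifts demand to qd = 570 − 8(p + 6) = 522 - 8p.
522 - 8p = -155 + 5p gives seller price ps = 677/13; buyers pay pb = 677/13 + 6 = 755/13.
New quantity: q = 570 − 8(755/13) = 1370/13.
Revenue = 6 × 1370/13 = 8220/13.

Tax revenue = 8220/13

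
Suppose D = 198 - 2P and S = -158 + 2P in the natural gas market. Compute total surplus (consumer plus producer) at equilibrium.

Equilibrium: 198 - 2P = -158 + 2P gives P* = 89, Q* = 20.
Demand choke price: P = 99; supply starts at P = 79.
CS = ½(99 − 89)(20) = 100; PS = ½(89 − 79)(20) = 100.

Total surplus = 200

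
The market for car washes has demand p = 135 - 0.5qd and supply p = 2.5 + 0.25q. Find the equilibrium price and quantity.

Set the two price expressions equal: 135 - 0.5q = 2.5 + 0.25q.
132.5 = 0.75q, so q* = 530/3.
p* = 135 − (0.5)(530/3) = 140/3.

p* = 140/3, q* = 530/3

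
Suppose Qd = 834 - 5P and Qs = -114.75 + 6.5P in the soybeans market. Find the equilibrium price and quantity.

P* = 82.5, Q* = 421.5

Set Qd = Qs: 834 - 5P = -114.75 + 6.5P.
948.75 = 11.5P, so P* = 82.5.
Q* = 834 − 5(82.5) = 421.5.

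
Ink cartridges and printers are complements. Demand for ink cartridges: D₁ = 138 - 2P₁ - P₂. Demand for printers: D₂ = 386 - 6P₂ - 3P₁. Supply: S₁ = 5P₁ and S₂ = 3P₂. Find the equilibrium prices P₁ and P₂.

Market 1: 138 - 2P₁ - P₂ = 5P₁ → 7P₁ + P₂ = 138.
Market 2: 9P₂ + 3P₁ = 386.
Eliminating P₂: 9×(1) − 1×(2) gives 60P₁ = 856, so P₁ = 214/15.
Back-substitute into (2): P₂ = (386 − 3×214/15) / 9 = 572/15.

P₁ = 214/15, P₂ = 572/15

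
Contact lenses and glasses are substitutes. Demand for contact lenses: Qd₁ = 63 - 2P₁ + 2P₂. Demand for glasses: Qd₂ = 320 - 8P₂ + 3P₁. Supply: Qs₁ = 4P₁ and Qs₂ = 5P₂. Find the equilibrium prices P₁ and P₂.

P₁ = 1459/72, P₂ = 703/24

Market 1: 63 - 2P₁ + 2P₂ = 4P₁ → 6P₁ - 2P₂ = 63.
Market 2: 13P₂ - 3P₁ = 320.
Eliminating P₂: 13×(1) + 2×(2) gives 72P₁ = 1459, so P₁ = 1459/72.
Back-substitute into (2): P₂ = (320 + 3×1459/72) / 13 = 703/24.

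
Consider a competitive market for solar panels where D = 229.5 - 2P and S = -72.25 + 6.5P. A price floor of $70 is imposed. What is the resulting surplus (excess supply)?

Surplus = 293.25

Equilibrium price would be P* = 35.5, so the floor at 70 binds.
At P = 70: D = 89.5, S = 382.75.
Surplus = 382.75 − 89.5 = 293.25.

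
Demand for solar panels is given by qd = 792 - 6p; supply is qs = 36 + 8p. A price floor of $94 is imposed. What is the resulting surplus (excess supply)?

Surplus = 560

Equilibrium price would be p* = 54, so the floor at 94 binds.
At p = 94: qd = 228, qs = 788.
Surplus = 788 − 228 = 560.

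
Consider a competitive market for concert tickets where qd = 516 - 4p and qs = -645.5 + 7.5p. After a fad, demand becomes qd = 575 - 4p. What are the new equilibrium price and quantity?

p' = 2441/23, q' = 3461/23

Original equilibrium: p* = 101, q* = 112.
New equilibrium: 575 - 4p = -645.5 + 7.5p, so 1220.5 = 11.5p and p' = 2441/23; q' = 575 − 4(2441/23) = 3461/23.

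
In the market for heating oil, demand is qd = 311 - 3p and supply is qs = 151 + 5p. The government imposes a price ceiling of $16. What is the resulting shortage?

Equilibrium price would be p* = 20, so the ceiling at 16 binds.
At p = 16: qd = 311 − 3(16) = 263, qs = 151 + 5(16) = 231.
Shortage = 263 − 231 = 32.

Shortage = 32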